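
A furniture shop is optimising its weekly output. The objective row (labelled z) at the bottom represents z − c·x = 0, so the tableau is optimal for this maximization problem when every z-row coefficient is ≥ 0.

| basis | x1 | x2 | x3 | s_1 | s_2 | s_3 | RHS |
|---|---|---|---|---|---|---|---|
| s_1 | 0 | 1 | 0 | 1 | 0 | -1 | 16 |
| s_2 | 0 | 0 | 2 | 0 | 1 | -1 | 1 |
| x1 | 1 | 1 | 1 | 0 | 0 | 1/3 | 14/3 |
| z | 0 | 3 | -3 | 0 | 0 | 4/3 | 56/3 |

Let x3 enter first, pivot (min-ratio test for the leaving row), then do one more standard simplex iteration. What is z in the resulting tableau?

Ratio test on column x3 — row 1: entry 0 ≤ 0; row 2: 1/2 = 1/2; row 3: (14/3)/1 = 14/3. Minimum is 1/2 at row 2 (s_2 leaves); pivot element 2.
Pivot on row 2; the z-row RHS becomes 56/3 − (-3)·(1/2) = 121/6.
Next entering variable (most negative z-row entry -1/6): s_3.
Ratio test on column s_3 — row 1: entry -1 ≤ 0; row 2: entry -1/2 ≤ 0; row 3: (25/6)/(5/6) = 5. Minimum is 5 at row 3 (x1 leaves); pivot element 5/6.
After the second pivot the z-row RHS is 121/6 − (-1/6)·5 = 21.

21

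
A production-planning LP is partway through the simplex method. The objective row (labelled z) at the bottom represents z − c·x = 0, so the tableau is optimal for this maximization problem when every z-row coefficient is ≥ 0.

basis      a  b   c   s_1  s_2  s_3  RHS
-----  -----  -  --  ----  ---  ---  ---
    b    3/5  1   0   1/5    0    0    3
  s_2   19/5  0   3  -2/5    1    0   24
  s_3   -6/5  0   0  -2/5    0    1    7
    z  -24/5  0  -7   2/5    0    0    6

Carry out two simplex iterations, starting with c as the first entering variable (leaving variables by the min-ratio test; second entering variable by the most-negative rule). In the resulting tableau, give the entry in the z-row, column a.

17/3

Ratio test on column c — row 1: entry 0 ≤ 0; row 2: 24/3 = 8; row 3: entry 0 ≤ 0. Minimum is 8 at row 2 (s_2 leaves); pivot element 3.
Divide row 2 by 3; eliminate column c from the other rows.
Second iteration: most negative z-row entry is -8/15 in column s_1, so s_1 enters.
Ratio test on column s_1 — row 1: 3/(1/5) = 15; row 2: entry -2/15 ≤ 0; row 3: entry -2/5 ≤ 0. Minimum is 15 at row 1 (b leaves); pivot element 1/5.
Divide row 1 by 1/5; eliminate column s_1 from the other rows.
After both pivots, the entry at the z-row, column a is 17/3.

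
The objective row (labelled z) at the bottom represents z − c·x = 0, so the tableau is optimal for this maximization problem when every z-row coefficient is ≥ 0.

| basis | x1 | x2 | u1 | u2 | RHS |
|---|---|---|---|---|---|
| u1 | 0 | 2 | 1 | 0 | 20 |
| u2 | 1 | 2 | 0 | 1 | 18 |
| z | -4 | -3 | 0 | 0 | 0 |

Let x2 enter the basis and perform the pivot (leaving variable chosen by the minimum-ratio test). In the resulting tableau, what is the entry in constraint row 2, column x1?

Ratio test on column x2 — row 1: 20/2 = 10; row 2: 18/2 = 9. Minimum is 9 at row 2 (u2 leaves); pivot element 2.
Divide row 2 by 2; eliminate column x2 from the other rows.
In the new row 2, the x1 entry is the old entry divided by the pivot: 1/2 = 1/2.

1/2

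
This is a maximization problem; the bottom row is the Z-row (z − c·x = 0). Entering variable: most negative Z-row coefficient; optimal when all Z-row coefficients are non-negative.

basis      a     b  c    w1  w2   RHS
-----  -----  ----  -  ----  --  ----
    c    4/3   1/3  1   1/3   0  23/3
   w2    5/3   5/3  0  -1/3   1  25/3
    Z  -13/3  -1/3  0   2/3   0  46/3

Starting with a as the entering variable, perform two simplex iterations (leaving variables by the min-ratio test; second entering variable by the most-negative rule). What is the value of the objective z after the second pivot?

112/3

Ratio test on column a — row 1: (23/3)/(4/3) = 23/4; row 2: (25/3)/(5/3) = 5. Minimum is 5 at row 2 (w2 leaves); pivot element 5/3.
Pivot on row 2; the Z-row RHS becomes 46/3 − (-13/3)·5 = 37.
Next entering variable (most negative Z-row entry -1/5): w1.
Ratio test on column w1 — row 1: 1/(3/5) = 5/3; row 2: entry -1/5 ≤ 0. Minimum is 5/3 at row 1 (c leaves); pivot element 3/5.
After the second pivot the Z-row RHS is 37 − (-1/5)·(5/3) = 112/3.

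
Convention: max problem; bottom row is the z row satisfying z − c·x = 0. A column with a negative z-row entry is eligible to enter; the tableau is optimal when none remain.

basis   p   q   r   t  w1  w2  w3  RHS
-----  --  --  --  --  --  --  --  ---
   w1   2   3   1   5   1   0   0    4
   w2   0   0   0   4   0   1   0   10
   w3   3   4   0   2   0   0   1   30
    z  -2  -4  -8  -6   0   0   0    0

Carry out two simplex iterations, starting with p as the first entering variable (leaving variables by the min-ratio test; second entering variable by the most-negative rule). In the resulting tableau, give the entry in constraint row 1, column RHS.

Ratio test on column p — row 1: 4/2 = 2; row 2: entry 0 ≤ 0; row 3: 30/3 = 10. Minimum is 2 at row 1 (w1 leaves); pivot element 2.
Divide row 1 by 2; eliminate column p from the other rows.
Second iteration: most negative z-row entry is -7 in column r, so r enters.
Ratio test on column r — row 1: 2/(1/2) = 4; row 2: entry 0 ≤ 0; row 3: entry -3/2 ≤ 0. Minimum is 4 at row 1 (p leaves); pivot element 1/2.
Divide row 1 by 1/2; eliminate column r from the other rows.
After both pivots, the entry at constraint row 1, column RHS is 4.

4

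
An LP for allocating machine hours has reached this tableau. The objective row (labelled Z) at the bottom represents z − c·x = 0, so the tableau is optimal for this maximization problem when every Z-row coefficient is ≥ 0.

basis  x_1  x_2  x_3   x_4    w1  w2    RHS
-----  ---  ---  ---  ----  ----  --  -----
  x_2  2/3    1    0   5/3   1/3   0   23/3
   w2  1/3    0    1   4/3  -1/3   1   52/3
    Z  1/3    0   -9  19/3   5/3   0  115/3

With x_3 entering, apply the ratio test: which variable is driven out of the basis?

w2

Column x_3 entries and ratios — x_2: 0 ≤ 0, skip; w2: (52/3)/1 = 52/3.
Smallest ratio is 52/3 in the row of w2, so w2 leaves.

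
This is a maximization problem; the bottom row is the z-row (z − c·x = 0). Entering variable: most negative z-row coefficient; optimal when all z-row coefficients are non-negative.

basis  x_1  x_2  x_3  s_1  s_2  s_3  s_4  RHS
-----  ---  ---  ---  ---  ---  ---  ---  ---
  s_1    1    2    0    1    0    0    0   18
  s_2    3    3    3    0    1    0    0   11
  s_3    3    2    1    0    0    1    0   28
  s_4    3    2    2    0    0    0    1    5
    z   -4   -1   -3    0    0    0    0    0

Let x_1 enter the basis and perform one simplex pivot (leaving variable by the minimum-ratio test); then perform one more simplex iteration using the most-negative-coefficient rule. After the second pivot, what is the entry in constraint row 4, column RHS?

Ratio test on column x_1 — row 1: 18/1 = 18; row 2: 11/3 = 11/3; row 3: 28/3 = 28/3; row 4: 5/3 = 5/3. Minimum is 5/3 at row 4 (s_4 leaves); pivot element 3.
Divide row 4 by 3; eliminate column x_1 from the other rows.
Second iteration: most negative z-row entry is -1/3 in column x_3, so x_3 enters.
Ratio test on column x_3 — row 1: entry -2/3 ≤ 0; row 2: 6/1 = 6; row 3: entry -1 ≤ 0; row 4: (5/3)/(2/3) = 5/2. Minimum is 5/2 at row 4 (x_1 leaves); pivot element 2/3.
Divide row 4 by 2/3; eliminate column x_3 from the other rows.
After both pivots, the entry at constraint row 4, column RHS is 5/2.

5/2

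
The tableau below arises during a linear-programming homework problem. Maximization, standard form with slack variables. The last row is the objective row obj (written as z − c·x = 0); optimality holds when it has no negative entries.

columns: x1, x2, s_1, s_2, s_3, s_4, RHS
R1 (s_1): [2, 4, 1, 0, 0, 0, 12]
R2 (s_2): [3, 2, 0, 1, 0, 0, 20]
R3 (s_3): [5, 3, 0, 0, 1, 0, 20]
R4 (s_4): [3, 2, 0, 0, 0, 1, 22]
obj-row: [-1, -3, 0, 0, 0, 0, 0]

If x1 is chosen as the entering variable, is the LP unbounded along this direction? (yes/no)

no

Column x1 has positive entries in row(s) 1, 2, 3, 4, so the ratio test bounds it — not unbounded.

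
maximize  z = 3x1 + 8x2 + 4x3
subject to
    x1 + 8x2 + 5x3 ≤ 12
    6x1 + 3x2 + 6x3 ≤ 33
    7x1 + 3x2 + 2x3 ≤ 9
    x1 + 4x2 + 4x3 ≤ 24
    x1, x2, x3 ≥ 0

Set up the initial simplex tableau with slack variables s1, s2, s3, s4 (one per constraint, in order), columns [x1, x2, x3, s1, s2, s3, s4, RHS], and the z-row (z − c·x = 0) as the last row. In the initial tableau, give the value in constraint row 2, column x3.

Constraint 2 has coefficient 6 on x3.

6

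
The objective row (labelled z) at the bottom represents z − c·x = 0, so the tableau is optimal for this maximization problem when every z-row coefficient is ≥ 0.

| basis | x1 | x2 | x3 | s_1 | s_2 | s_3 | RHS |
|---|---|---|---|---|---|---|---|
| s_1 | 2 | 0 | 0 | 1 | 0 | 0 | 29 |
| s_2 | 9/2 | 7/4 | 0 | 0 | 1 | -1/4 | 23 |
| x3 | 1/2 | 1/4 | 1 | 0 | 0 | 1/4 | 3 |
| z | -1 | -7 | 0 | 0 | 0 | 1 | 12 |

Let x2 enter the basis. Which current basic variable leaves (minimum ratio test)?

Column x2 entries and ratios — s_1: 0 ≤ 0, skip; s_2: 23/(7/4) = 92/7; x3: 3/(1/4) = 12.
Smallest ratio is 12 in the row of x3, so x3 leaves.

x3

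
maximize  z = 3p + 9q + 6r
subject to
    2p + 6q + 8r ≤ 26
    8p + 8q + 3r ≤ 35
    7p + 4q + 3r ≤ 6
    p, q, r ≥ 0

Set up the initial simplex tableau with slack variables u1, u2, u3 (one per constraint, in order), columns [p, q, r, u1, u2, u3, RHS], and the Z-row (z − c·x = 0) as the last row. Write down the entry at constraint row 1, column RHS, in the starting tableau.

26

The RHS of constraint 1 is b_1 = 26.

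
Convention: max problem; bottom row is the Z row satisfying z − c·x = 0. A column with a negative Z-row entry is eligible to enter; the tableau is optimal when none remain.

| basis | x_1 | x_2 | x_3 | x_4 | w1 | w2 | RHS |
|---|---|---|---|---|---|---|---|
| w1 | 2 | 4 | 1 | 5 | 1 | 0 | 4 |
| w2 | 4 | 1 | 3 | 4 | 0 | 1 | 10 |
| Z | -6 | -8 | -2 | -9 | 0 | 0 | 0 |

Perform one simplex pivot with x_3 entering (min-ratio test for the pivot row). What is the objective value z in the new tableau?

Ratio test on column x_3 — row 1: 4/1 = 4; row 2: 10/3 = 10/3. Minimum is 10/3 at row 2 (w2 leaves); pivot element 3.
Pivot on row 2; the Z-row RHS becomes 0 − (-2)·(10/3) = 20/3.

20/3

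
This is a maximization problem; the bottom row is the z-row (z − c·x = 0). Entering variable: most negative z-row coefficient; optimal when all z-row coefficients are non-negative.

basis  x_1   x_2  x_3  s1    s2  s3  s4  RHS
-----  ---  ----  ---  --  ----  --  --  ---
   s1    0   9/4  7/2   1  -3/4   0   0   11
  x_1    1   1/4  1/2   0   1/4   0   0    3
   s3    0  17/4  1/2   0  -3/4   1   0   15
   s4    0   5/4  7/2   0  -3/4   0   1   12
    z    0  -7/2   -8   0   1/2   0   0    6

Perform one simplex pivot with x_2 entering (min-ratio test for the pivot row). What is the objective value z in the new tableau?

312/17

Ratio test on column x_2 — row 1: 11/(9/4) = 44/9; row 2: 3/(1/4) = 12; row 3: 15/(17/4) = 60/17; row 4: 12/(5/4) = 48/5. Minimum is 60/17 at row 3 (s3 leaves); pivot element 17/4.
Pivot on row 3; the z-row RHS becomes 6 − (-7/2)·(60/17) = 312/17.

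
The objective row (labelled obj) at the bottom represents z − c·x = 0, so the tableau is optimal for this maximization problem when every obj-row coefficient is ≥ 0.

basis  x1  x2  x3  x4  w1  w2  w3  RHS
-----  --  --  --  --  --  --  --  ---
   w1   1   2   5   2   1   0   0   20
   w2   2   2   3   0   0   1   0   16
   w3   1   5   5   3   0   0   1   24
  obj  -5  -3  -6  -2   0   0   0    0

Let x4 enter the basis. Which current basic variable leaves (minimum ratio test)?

w3

Column x4 entries and ratios — w1: 20/2 = 10; w2: 0 ≤ 0, skip; w3: 24/3 = 8.
Smallest ratio is 8 in the row of w3, so w3 leaves.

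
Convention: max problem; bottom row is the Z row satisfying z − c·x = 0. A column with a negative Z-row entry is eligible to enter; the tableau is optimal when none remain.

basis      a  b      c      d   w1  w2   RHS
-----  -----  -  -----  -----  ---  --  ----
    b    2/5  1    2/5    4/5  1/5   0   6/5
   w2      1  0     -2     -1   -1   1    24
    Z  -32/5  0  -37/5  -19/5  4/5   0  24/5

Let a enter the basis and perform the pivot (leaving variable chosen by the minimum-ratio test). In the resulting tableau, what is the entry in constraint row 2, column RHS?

Ratio test on column a — row 1: (6/5)/(2/5) = 3; row 2: 24/1 = 24. Minimum is 3 at row 1 (b leaves); pivot element 2/5.
Divide row 1 by 2/5; eliminate column a from the other rows.
Row 2 update in column RHS: 24 − 1·3 = 21.

21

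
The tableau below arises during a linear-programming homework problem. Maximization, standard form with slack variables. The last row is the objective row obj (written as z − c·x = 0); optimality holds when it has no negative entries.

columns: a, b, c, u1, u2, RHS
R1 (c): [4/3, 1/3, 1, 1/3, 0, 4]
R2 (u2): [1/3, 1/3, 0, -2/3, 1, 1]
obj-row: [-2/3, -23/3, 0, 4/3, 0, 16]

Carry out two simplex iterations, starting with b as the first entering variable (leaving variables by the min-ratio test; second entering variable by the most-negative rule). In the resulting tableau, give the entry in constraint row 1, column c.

Ratio test on column b — row 1: 4/(1/3) = 12; row 2: 1/(1/3) = 3. Minimum is 3 at row 2 (u2 leaves); pivot element 1/3.
Divide row 2 by 1/3; eliminate column b from the other rows.
Second iteration: most negative obj-row entry is -14 in column u1, so u1 enters.
Ratio test on column u1 — row 1: 3/1 = 3; row 2: entry -2 ≤ 0. Minimum is 3 at row 1 (c leaves); pivot element 1.
Divide row 1 by 1; eliminate column u1 from the other rows.
After both pivots, the entry at constraint row 1, column c is 1.

1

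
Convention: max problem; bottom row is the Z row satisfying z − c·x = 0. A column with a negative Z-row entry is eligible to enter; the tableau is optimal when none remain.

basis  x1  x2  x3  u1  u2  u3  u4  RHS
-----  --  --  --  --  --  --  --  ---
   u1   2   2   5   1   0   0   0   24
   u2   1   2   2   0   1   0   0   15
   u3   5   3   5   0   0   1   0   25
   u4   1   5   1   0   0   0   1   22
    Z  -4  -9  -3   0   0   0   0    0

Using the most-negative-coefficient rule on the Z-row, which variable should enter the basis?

Negative Z-row entries: x1: -4, x2: -9, x3: -3.
The most negative is -9 in column x2, so x2 enters.

x2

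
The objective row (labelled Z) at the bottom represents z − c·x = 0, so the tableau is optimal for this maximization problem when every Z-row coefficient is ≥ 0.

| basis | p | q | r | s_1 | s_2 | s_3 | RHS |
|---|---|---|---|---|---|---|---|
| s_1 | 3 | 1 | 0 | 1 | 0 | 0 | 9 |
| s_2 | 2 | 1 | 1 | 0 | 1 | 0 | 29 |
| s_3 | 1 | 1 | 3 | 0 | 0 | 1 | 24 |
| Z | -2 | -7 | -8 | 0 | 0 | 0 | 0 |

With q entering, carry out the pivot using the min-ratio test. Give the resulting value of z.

63

Ratio test on column q — row 1: 9/1 = 9; row 2: 29/1 = 29; row 3: 24/1 = 24. Minimum is 9 at row 1 (s_1 leaves); pivot element 1.
Pivot on row 1; the Z-row RHS becomes 0 − (-7)·9 = 63.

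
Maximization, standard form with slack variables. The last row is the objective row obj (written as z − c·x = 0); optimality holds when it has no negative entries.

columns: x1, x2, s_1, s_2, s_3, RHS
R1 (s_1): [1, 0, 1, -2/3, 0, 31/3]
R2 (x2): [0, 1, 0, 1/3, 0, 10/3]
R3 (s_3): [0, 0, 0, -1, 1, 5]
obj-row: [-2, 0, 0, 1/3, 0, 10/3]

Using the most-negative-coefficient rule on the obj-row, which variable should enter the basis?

x1

Negative obj-row entries: x1: -2.
The most negative is -2 in column x1, so x1 enters.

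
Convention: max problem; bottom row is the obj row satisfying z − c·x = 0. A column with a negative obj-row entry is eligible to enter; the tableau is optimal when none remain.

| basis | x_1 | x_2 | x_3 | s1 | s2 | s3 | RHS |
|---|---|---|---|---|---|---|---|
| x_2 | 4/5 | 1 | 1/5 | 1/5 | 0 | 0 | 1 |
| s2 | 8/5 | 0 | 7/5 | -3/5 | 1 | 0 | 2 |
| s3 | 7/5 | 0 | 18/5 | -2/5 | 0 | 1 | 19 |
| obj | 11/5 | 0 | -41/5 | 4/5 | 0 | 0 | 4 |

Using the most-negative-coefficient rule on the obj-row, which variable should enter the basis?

Negative obj-row entries: x_3: -41/5.
The most negative is -41/5 in column x_3, so x_3 enters.

x_3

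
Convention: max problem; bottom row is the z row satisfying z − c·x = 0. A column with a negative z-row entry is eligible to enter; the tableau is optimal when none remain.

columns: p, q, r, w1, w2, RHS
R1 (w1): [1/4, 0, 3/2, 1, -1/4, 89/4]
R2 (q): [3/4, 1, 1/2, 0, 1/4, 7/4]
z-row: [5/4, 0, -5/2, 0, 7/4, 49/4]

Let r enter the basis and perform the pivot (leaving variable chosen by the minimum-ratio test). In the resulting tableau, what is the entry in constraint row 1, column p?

-2

Ratio test on column r — row 1: (89/4)/(3/2) = 89/6; row 2: (7/4)/(1/2) = 7/2. Minimum is 7/2 at row 2 (q leaves); pivot element 1/2.
Divide row 2 by 1/2; eliminate column r from the other rows.
Row 1 update in column p: 1/4 − (3/2)·(3/2) = -2.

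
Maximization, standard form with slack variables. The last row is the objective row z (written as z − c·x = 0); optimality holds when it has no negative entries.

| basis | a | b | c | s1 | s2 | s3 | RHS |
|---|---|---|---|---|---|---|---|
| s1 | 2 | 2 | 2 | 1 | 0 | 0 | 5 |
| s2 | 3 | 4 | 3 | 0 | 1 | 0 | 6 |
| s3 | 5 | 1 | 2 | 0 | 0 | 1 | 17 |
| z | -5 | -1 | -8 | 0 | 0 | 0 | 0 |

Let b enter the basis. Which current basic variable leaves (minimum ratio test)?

s2

Column b entries and ratios — s1: 5/2 = 5/2; s2: 6/4 = 3/2; s3: 17/1 = 17.
Smallest ratio is 3/2 in the row of s2, so s2 leaves.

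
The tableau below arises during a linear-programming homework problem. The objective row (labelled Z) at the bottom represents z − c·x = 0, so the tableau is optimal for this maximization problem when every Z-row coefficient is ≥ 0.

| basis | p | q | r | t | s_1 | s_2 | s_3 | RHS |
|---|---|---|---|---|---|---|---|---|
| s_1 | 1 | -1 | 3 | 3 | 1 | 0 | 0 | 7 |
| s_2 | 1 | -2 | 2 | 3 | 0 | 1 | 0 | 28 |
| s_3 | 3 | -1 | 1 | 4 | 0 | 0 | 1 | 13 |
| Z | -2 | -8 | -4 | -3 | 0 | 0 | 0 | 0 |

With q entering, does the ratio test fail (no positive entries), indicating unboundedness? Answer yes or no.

Every constraint-row entry in column q is ≤ 0, so increasing q is unbounded.

yes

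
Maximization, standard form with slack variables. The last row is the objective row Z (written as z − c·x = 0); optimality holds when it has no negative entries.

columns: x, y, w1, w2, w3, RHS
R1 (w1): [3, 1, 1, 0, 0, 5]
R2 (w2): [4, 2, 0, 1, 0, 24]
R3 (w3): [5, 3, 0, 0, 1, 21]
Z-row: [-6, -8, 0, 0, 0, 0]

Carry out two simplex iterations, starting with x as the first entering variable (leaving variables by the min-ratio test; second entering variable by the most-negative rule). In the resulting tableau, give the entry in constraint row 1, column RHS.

5

Ratio test on column x — row 1: 5/3 = 5/3; row 2: 24/4 = 6; row 3: 21/5 = 21/5. Minimum is 5/3 at row 1 (w1 leaves); pivot element 3.
Divide row 1 by 3; eliminate column x from the other rows.
Second iteration: most negative Z-row entry is -6 in column y, so y enters.
Ratio test on column y — row 1: (5/3)/(1/3) = 5; row 2: (52/3)/(2/3) = 26; row 3: (38/3)/(4/3) = 19/2. Minimum is 5 at row 1 (x leaves); pivot element 1/3.
Divide row 1 by 1/3; eliminate column y from the other rows.
After both pivots, the entry at constraint row 1, column RHS is 5.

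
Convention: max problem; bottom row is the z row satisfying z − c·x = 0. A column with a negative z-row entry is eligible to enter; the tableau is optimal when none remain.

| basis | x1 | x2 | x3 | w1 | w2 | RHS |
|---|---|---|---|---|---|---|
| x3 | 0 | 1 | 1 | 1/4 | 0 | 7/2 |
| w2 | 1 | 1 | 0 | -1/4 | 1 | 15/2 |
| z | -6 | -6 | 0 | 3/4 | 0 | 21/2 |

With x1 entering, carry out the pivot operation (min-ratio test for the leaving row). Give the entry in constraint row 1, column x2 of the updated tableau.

1

Ratio test on column x1 — row 1: entry 0 ≤ 0; row 2: (15/2)/1 = 15/2. Minimum is 15/2 at row 2 (w2 leaves); pivot element 1.
Divide row 2 by 1; eliminate column x1 from the other rows.
Row 1 update in column x2: 1 − 0·1 = 1.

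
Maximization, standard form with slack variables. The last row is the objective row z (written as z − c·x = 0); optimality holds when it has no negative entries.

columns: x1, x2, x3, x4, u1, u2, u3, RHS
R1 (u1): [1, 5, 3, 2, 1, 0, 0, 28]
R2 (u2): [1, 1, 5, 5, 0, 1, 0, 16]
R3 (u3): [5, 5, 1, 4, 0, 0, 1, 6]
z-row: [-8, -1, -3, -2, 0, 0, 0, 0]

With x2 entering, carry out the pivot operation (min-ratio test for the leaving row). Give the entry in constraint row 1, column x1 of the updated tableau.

Ratio test on column x2 — row 1: 28/5 = 28/5; row 2: 16/1 = 16; row 3: 6/5 = 6/5. Minimum is 6/5 at row 3 (u3 leaves); pivot element 5.
Divide row 3 by 5; eliminate column x2 from the other rows.
Row 1 update in column x1: 1 − 5·1 = -4.

-4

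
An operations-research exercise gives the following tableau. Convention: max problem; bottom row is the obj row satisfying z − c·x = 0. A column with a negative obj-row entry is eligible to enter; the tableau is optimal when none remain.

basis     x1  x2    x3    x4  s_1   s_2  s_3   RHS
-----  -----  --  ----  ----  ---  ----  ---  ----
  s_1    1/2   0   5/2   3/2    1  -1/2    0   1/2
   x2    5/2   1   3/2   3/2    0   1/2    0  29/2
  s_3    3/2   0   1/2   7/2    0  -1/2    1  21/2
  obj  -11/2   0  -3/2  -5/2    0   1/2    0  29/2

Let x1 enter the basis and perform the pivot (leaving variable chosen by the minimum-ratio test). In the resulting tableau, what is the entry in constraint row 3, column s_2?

Ratio test on column x1 — row 1: (1/2)/(1/2) = 1; row 2: (29/2)/(5/2) = 29/5; row 3: (21/2)/(3/2) = 7. Minimum is 1 at row 1 (s_1 leaves); pivot element 1/2.
Divide row 1 by 1/2; eliminate column x1 from the other rows.
Row 3 update in column s_2: -1/2 − (3/2)·(-1) = 1.

1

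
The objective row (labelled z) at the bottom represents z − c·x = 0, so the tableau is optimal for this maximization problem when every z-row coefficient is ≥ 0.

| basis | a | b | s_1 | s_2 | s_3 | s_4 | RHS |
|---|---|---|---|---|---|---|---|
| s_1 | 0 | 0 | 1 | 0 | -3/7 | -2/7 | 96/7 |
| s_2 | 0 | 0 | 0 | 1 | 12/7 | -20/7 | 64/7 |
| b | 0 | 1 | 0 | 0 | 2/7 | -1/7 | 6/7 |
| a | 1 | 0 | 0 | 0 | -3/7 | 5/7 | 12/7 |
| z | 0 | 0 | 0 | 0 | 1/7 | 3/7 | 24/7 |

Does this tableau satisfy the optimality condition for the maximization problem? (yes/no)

Every z-row coefficient is ≥ 0, so the tableau is optimal.

yes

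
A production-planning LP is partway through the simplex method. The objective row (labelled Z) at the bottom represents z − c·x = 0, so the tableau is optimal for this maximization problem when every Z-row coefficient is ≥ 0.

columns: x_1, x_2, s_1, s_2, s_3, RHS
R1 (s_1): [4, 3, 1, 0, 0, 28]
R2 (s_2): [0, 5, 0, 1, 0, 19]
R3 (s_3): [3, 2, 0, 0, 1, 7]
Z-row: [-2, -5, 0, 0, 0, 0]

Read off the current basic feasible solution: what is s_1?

s_1 is basic (row 1); its value is the RHS of that row, 28.

28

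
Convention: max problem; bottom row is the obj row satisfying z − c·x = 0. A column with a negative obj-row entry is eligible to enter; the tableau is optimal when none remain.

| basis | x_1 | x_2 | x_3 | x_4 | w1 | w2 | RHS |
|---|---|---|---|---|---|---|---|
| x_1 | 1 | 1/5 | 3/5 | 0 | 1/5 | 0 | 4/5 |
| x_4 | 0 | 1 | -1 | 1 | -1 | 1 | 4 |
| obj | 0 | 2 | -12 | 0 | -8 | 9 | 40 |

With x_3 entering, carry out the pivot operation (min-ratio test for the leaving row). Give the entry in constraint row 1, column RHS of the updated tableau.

Ratio test on column x_3 — row 1: (4/5)/(3/5) = 4/3; row 2: entry -1 ≤ 0. Minimum is 4/3 at row 1 (x_1 leaves); pivot element 3/5.
Divide row 1 by 3/5; eliminate column x_3 from the other rows.
In the new row 1, the RHS entry is the old entry divided by the pivot: (4/5)/(3/5) = 4/3.

4/3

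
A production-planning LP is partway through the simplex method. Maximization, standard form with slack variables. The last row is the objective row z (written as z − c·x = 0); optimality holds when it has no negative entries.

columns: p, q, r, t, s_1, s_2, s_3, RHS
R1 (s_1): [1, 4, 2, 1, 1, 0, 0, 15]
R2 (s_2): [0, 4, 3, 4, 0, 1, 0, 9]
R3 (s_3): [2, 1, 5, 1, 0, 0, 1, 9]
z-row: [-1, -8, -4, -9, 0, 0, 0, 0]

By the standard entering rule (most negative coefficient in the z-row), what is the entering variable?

t

Negative z-row entries: p: -1, q: -8, r: -4, t: -9.
The most negative is -9 in column t, so t enters.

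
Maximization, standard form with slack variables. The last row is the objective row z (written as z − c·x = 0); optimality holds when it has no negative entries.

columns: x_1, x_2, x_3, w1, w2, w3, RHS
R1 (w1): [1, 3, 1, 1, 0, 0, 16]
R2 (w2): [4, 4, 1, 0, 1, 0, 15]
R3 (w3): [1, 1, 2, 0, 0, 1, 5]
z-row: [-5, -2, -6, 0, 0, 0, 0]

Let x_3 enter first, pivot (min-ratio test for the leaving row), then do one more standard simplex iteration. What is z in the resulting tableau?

Ratio test on column x_3 — row 1: 16/1 = 16; row 2: 15/1 = 15; row 3: 5/2 = 5/2. Minimum is 5/2 at row 3 (w3 leaves); pivot element 2.
Pivot on row 3; the z-row RHS becomes 0 − (-6)·(5/2) = 15.
Next entering variable (most negative z-row entry -2): x_1.
Ratio test on column x_1 — row 1: (27/2)/(1/2) = 27; row 2: (25/2)/(7/2) = 25/7; row 3: (5/2)/(1/2) = 5. Minimum is 25/7 at row 2 (w2 leaves); pivot element 7/2.
After the second pivot the z-row RHS is 15 − (-2)·(25/7) = 155/7.

155/7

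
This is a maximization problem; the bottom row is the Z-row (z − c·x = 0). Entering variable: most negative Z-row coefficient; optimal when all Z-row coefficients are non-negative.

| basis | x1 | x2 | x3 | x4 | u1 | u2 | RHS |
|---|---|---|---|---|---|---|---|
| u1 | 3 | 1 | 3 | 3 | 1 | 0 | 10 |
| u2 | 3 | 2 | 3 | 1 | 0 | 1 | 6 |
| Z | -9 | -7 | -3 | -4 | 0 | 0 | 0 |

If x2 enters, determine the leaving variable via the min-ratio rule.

Column x2 entries and ratios — u1: 10/1 = 10; u2: 6/2 = 3.
Smallest ratio is 3 in the row of u2, so u2 leaves.

u2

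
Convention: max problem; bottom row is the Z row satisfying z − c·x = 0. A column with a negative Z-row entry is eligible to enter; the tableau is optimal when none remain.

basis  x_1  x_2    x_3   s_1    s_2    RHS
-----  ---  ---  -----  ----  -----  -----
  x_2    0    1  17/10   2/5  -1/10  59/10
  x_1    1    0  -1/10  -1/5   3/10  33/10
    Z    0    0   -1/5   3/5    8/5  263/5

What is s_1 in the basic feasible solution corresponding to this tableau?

s_1 is not in the basis, so in the current basic feasible solution s_1 = 0.

0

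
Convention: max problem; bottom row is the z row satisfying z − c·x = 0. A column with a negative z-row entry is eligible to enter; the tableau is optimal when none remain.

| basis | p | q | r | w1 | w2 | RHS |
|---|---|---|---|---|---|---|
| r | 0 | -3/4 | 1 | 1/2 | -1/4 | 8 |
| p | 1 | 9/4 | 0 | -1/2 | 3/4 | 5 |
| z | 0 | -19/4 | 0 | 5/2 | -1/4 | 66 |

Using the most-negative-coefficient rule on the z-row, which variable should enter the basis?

Negative z-row entries: q: -19/4, w2: -1/4.
The most negative is -19/4 in column q, so q enters.

q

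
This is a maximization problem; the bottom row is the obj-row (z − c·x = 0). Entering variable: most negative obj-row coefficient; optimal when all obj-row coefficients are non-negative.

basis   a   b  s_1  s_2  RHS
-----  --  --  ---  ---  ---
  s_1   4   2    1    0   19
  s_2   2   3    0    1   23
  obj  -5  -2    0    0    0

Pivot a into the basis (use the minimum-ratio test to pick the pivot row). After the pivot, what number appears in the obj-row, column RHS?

Ratio test on column a — row 1: 19/4 = 19/4; row 2: 23/2 = 23/2. Minimum is 19/4 at row 1 (s_1 leaves); pivot element 4.
Divide row 1 by 4; eliminate column a from the other rows.
obj-row update in column RHS: 0 − (-5)·(19/4) = 95/4.

95/4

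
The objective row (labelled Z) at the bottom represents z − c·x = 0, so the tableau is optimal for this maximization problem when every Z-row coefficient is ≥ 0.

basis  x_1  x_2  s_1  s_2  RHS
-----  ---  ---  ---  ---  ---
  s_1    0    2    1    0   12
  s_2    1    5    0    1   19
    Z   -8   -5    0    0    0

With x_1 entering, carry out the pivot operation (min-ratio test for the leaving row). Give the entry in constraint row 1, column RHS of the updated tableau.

12

Ratio test on column x_1 — row 1: entry 0 ≤ 0; row 2: 19/1 = 19. Minimum is 19 at row 2 (s_2 leaves); pivot element 1.
Divide row 2 by 1; eliminate column x_1 from the other rows.
Row 1 update in column RHS: 12 − 0·19 = 12.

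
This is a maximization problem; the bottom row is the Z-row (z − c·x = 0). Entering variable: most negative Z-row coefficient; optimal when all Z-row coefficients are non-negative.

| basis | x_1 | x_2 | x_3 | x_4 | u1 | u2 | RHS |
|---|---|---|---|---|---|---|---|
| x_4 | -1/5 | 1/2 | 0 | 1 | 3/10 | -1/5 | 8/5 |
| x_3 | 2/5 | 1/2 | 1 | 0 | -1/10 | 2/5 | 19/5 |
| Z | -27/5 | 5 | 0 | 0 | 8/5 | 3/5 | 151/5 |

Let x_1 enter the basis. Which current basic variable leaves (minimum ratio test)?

x_3

Column x_1 entries and ratios — x_4: -1/5 ≤ 0, skip; x_3: (19/5)/(2/5) = 19/2.
Smallest ratio is 19/2 in the row of x_3, so x_3 leaves.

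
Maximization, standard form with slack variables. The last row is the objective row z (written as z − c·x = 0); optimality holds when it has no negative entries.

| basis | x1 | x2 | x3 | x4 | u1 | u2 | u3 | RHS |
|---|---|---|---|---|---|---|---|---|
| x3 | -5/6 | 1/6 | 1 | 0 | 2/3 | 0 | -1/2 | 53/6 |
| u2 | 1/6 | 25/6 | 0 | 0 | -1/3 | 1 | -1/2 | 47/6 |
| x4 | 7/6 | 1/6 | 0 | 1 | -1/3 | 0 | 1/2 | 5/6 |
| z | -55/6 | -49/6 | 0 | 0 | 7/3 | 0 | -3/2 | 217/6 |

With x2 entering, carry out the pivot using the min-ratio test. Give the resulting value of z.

1288/25

Ratio test on column x2 — row 1: (53/6)/(1/6) = 53; row 2: (47/6)/(25/6) = 47/25; row 3: (5/6)/(1/6) = 5. Minimum is 47/25 at row 2 (u2 leaves); pivot element 25/6.
Pivot on row 2; the z-row RHS becomes 217/6 − (-49/6)·(47/25) = 1288/25.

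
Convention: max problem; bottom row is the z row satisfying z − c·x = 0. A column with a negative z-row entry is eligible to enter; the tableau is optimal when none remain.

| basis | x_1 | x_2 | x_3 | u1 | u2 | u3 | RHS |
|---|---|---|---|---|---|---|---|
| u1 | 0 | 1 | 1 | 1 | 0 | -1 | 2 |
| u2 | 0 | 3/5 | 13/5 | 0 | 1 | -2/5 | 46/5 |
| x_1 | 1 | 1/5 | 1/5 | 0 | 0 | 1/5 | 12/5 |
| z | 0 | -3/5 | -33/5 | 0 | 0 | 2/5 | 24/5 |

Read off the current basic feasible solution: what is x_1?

12/5

x_1 is basic (row 3); its value is the RHS of that row, 12/5.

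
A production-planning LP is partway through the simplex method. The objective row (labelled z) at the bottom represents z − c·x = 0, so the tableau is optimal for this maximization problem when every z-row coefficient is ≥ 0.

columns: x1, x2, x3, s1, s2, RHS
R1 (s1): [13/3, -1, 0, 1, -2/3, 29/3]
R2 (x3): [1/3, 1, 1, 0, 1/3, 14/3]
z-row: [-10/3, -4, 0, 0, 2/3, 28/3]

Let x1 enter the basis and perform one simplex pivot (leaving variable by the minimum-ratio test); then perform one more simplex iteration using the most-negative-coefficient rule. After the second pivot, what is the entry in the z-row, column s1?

Ratio test on column x1 — row 1: (29/3)/(13/3) = 29/13; row 2: (14/3)/(1/3) = 14. Minimum is 29/13 at row 1 (s1 leaves); pivot element 13/3.
Divide row 1 by 13/3; eliminate column x1 from the other rows.
Second iteration: most negative z-row entry is -62/13 in column x2, so x2 enters.
Ratio test on column x2 — row 1: entry -3/13 ≤ 0; row 2: (51/13)/(14/13) = 51/14. Minimum is 51/14 at row 2 (x3 leaves); pivot element 14/13.
Divide row 2 by 14/13; eliminate column x2 from the other rows.
After both pivots, the entry at the z-row, column s1 is 3/7.

3/7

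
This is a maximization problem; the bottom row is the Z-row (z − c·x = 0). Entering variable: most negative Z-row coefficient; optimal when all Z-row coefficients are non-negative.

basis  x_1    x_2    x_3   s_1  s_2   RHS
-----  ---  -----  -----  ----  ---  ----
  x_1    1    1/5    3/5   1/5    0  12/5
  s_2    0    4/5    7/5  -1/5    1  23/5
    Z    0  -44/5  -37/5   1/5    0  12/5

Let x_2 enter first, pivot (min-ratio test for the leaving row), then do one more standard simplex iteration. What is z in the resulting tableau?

63

Ratio test on column x_2 — row 1: (12/5)/(1/5) = 12; row 2: (23/5)/(4/5) = 23/4. Minimum is 23/4 at row 2 (s_2 leaves); pivot element 4/5.
Pivot on row 2; the Z-row RHS becomes 12/5 − (-44/5)·(23/4) = 53.
Next entering variable (most negative Z-row entry -2): s_1.
Ratio test on column s_1 — row 1: (5/4)/(1/4) = 5; row 2: entry -1/4 ≤ 0. Minimum is 5 at row 1 (x_1 leaves); pivot element 1/4.
After the second pivot the Z-row RHS is 53 − (-2)·5 = 63.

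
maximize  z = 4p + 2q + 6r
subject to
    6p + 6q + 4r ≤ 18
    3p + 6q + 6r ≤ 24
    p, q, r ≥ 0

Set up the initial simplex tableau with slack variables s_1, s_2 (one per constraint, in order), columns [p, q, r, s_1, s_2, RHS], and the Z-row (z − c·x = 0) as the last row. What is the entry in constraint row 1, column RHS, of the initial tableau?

The RHS of constraint 1 is b_1 = 18.

18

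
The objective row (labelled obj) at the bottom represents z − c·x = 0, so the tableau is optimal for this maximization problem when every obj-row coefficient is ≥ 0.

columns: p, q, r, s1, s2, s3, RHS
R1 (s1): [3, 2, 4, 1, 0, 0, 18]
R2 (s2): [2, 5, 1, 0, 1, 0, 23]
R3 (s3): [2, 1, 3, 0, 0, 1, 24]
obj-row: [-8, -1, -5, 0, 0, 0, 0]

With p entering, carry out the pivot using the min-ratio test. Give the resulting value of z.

Ratio test on column p — row 1: 18/3 = 6; row 2: 23/2 = 23/2; row 3: 24/2 = 12. Minimum is 6 at row 1 (s1 leaves); pivot element 3.
Pivot on row 1; the obj-row RHS becomes 0 − (-8)·6 = 48.

48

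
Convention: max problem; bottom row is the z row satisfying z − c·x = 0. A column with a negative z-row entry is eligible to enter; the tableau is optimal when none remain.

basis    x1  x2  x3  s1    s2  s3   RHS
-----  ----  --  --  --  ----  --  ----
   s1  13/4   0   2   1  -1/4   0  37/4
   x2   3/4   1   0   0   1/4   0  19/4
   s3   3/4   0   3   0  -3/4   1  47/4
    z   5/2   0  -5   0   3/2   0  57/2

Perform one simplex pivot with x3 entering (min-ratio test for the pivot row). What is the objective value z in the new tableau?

577/12

Ratio test on column x3 — row 1: (37/4)/2 = 37/8; row 2: entry 0 ≤ 0; row 3: (47/4)/3 = 47/12. Minimum is 47/12 at row 3 (s3 leaves); pivot element 3.
Pivot on row 3; the z-row RHS becomes 57/2 − (-5)·(47/12) = 577/12.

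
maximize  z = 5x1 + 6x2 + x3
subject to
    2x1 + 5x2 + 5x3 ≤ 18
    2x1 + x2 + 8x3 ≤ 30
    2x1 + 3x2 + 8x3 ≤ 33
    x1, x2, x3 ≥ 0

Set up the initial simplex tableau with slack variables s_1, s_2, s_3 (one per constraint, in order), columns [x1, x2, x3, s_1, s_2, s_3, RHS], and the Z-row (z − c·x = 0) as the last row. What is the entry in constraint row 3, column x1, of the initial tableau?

2

Constraint 3 has coefficient 2 on x1.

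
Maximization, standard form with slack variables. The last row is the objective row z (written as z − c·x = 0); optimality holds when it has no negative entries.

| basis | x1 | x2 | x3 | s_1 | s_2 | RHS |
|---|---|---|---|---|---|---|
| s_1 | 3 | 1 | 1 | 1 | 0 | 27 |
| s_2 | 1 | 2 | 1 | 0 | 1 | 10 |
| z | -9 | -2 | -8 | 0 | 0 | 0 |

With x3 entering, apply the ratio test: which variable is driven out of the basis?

Column x3 entries and ratios — s_1: 27/1 = 27; s_2: 10/1 = 10.
Smallest ratio is 10 in the row of s_2, so s_2 leaves.

s_2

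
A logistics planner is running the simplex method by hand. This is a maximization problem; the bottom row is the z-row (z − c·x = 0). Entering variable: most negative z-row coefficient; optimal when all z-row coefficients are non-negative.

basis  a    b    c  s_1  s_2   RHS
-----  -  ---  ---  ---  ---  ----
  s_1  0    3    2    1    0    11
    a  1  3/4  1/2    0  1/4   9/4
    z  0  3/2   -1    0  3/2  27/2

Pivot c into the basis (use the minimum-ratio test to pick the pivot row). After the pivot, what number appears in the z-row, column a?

Ratio test on column c — row 1: 11/2 = 11/2; row 2: (9/4)/(1/2) = 9/2. Minimum is 9/2 at row 2 (a leaves); pivot element 1/2.
Divide row 2 by 1/2; eliminate column c from the other rows.
z-row update in column a: 0 − (-1)·2 = 2.

2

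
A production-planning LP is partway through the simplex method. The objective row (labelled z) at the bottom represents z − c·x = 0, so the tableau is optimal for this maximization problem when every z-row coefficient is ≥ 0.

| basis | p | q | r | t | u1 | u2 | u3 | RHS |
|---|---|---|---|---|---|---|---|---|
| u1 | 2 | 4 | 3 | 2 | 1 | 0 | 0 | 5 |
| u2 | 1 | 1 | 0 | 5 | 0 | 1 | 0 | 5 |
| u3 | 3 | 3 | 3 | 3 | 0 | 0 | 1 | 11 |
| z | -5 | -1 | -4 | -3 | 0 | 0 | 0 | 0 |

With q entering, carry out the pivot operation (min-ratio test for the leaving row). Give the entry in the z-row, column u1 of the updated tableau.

Ratio test on column q — row 1: 5/4 = 5/4; row 2: 5/1 = 5; row 3: 11/3 = 11/3. Minimum is 5/4 at row 1 (u1 leaves); pivot element 4.
Divide row 1 by 4; eliminate column q from the other rows.
z-row update in column u1: 0 − (-1)·(1/4) = 1/4.

1/4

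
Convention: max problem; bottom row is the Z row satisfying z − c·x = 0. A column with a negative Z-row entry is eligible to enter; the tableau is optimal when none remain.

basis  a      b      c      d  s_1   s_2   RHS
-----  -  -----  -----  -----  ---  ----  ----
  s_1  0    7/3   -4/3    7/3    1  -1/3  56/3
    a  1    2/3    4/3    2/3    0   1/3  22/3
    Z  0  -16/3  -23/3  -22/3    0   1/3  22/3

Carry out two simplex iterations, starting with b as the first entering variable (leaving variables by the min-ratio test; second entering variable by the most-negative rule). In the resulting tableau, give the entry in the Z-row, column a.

25/4

Ratio test on column b — row 1: (56/3)/(7/3) = 8; row 2: (22/3)/(2/3) = 11. Minimum is 8 at row 1 (s_1 leaves); pivot element 7/3.
Divide row 1 by 7/3; eliminate column b from the other rows.
Second iteration: most negative Z-row entry is -75/7 in column c, so c enters.
Ratio test on column c — row 1: entry -4/7 ≤ 0; row 2: 2/(12/7) = 7/6. Minimum is 7/6 at row 2 (a leaves); pivot element 12/7.
Divide row 2 by 12/7; eliminate column c from the other rows.
After both pivots, the entry at the Z-row, column a is 25/4.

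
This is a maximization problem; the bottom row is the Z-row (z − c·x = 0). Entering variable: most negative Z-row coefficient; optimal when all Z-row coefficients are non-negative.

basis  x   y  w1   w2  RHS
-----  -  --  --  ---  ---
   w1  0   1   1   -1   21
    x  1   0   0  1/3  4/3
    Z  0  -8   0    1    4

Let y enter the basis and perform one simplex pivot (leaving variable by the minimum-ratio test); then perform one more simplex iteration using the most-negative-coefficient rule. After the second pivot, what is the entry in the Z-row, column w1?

8

Ratio test on column y — row 1: 21/1 = 21; row 2: entry 0 ≤ 0. Minimum is 21 at row 1 (w1 leaves); pivot element 1.
Divide row 1 by 1; eliminate column y from the other rows.
Second iteration: most negative Z-row entry is -7 in column w2, so w2 enters.
Ratio test on column w2 — row 1: entry -1 ≤ 0; row 2: (4/3)/(1/3) = 4. Minimum is 4 at row 2 (x leaves); pivot element 1/3.
Divide row 2 by 1/3; eliminate column w2 from the other rows.
After both pivots, the entry at the Z-row, column w1 is 8.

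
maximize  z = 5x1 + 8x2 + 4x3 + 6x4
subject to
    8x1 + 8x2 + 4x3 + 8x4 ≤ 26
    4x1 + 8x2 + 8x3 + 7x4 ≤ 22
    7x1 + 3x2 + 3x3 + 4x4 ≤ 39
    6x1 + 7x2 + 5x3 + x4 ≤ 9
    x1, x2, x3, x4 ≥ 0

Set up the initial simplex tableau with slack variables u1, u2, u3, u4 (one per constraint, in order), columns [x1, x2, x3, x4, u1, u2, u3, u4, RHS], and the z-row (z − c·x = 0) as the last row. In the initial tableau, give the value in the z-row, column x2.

-8

The z-row carries the negated objective coefficients: the x2 entry is -8.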